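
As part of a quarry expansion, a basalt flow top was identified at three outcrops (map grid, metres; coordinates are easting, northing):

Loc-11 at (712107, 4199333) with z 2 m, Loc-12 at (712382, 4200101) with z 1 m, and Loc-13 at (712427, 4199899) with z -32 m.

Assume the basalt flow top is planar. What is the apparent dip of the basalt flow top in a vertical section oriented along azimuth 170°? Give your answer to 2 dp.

Two edge vectors: Loc-11→Loc-12 = (275, 768, -1), Loc-11→Loc-13 = (320, 566, -34).
Normal n = (Loc-11→Loc-12) × (Loc-11→Loc-13) = (-25546, 9030, -90110).
So ∂z/∂easting = −n_x/n_z = −0.28350 and ∂z/∂northing = −n_y/n_z = 0.10021.
Unit vector along 170° is (sin 170°, cos 170°) = (0.1736, -0.9848).
Slope in that direction = a·(0.1736) + b·(-0.9848) = −0.14792.
Apparent dip = arctan|0.14792| = 8.41° (true dip is 16.7°, so apparent ≤ true as expected).

8.41°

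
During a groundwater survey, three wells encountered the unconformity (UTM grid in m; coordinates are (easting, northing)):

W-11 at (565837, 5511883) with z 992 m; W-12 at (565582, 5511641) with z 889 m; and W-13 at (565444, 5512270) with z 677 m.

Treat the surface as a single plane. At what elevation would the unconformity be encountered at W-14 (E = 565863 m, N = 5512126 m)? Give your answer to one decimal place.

957.6 m

Two edge vectors: W-11→W-12 = (-255, -242, -103), W-11→W-13 = (-393, 387, -315).
Normal n = (W-11→W-12) × (W-11→W-13) = (116091, -39846, -193791).
So ∂z/∂E = −n_x/n_z = 0.599052588 and ∂z/∂N = −n_y/n_z = −0.205613264.
Intercept c from W-11: 992 − 338966.12 + 1133316.25 = 795342.13.
At (565863, 5512126): z = 338981.7 − 1133366.2 + 795342.13 = 957.6 m.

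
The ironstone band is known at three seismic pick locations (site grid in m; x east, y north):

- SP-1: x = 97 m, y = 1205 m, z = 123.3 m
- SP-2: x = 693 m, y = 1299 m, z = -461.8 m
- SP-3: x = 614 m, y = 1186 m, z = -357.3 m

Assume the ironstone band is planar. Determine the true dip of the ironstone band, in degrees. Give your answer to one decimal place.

44.3°

Two edge vectors: SP-1→SP-2 = (596, 94, -585.1), SP-1→SP-3 = (517, -19, -480.6).
Normal n = (SP-1→SP-2) × (SP-1→SP-3) = (-56293.3, -16059.1, -59922).
So ∂z/∂x = −n_x/n_z = −0.93944 and ∂z/∂y = −n_y/n_z = −0.26800.
Gradient magnitude |∇z| = √(a² + b²) = √(0.88255 + 0.07182) = 0.97692.
True dip = arctan(0.97692) = 44.3°, dipping toward ENE (azimuth ≈ 074°).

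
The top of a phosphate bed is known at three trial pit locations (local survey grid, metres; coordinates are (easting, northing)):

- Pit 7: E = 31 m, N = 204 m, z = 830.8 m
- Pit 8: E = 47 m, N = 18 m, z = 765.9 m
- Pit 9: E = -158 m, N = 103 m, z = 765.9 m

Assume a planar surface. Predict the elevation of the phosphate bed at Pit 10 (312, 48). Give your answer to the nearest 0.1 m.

816.5 m

Two edge vectors: Pit 7→Pit 8 = (16, -186, -64.9), Pit 7→Pit 9 = (-189, -101, -64.9).
Normal n = (Pit 7→Pit 8) × (Pit 7→Pit 9) = (5516.5, 13304.5, -36770).
So ∂z/∂E = −n_x/n_z = 0.15003 and ∂z/∂N = −n_y/n_z = 0.36183.
Intercept c from Pit 7: 830.8 − 4.65 − 73.81 = 752.34.
At (312, 48): z = 46.8 + 17.4 + 752.34 = 816.5 m.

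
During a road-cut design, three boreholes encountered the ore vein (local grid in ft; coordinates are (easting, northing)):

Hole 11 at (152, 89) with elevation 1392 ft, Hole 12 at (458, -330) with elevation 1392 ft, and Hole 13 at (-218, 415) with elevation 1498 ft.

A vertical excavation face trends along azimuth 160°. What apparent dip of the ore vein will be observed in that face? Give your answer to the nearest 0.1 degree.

Two edge vectors: Hole 11→Hole 12 = (306, -419, 0), Hole 11→Hole 13 = (-370, 326, 106).
Normal n = (Hole 11→Hole 12) × (Hole 11→Hole 13) = (-44414, -32436, -55274).
So ∂z/∂E = −n_x/n_z = −0.80352 and ∂z/∂N = −n_y/n_z = −0.58682.
Unit vector along 160° is (sin 160°, cos 160°) = (0.3420, -0.9397).
Slope in that direction = a·(0.3420) + b·(-0.9397) = 0.27661.
Apparent dip = arctan|0.27661| = 15.5° (true dip is 44.9°, so apparent ≤ true as expected).

15.5°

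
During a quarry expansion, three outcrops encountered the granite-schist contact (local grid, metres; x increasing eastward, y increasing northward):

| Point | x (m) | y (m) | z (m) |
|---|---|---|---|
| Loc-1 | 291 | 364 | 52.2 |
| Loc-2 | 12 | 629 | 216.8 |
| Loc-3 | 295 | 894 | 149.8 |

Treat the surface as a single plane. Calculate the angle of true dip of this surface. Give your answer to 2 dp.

Two edge vectors: Loc-1→Loc-2 = (-279, 265, 164.6), Loc-1→Loc-3 = (4, 530, 97.6).
Normal n = (Loc-1→Loc-2) × (Loc-1→Loc-3) = (-61374, 27888.8, -148930).
So ∂z/∂x = −n_x/n_z = −0.41210 and ∂z/∂y = −n_y/n_z = 0.18726.
Gradient magnitude |∇z| = √(a² + b²) = √(0.16983 + 0.03507) = 0.45265.
True dip = arctan(0.45265) = 24.35°, dipping toward ESE (azimuth ≈ 114°).

24.35°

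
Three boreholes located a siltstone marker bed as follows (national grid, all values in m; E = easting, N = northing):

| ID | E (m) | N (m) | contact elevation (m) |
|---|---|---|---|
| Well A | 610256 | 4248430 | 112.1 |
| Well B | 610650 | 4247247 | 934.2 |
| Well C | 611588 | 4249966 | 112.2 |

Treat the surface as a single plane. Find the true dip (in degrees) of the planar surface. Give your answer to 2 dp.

Let the plane be z = a·E + b·N + c.
Well B−Well A: 394a − 1183b = 822.1;  Well C−Well A: 1332a + 1536b = 0.1.
Solving gives a = 0.57905, b = −0.50208.
Gradient magnitude |∇z| = √(a² + b²) = √(0.33529 + 0.25208) = 0.76640.
True dip = arctan(0.76640) = 37.47°, dipping toward NW (azimuth ≈ 311°).

37.47°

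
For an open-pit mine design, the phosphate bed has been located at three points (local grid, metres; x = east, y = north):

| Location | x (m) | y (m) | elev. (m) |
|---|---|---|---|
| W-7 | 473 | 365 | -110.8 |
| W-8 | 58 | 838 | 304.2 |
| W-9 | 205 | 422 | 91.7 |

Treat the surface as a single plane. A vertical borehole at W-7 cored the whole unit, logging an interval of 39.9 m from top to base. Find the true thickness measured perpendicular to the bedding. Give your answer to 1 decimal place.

Let the plane be z = a·x + b·y + c.
W-8−W-7: −415a + 473b = 415;  W-9−W-7: −268a + 57b = 202.5.
Solving gives a = −0.69953, b = 0.26363.
|∇z| = √(a²+b²) = 0.74755, so dip δ = arctan(0.74755) = 36.78°.
True thickness = vertical thickness × cos δ = 39.9 × cos 36.78° = 32.0 m.

32.0 m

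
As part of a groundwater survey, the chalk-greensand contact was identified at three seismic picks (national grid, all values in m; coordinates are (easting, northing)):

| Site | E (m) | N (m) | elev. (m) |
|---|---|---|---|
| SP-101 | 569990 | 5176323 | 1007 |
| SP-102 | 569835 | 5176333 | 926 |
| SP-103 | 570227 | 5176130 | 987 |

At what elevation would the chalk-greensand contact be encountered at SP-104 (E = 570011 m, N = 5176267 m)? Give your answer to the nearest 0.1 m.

973.7 m

Let the plane be z = a·E + b·N + c.
SP-102−SP-101: −155a + 10b = −81;  SP-103−SP-101: 237a − 193b = −20.
Solving gives a = 0.574804865, b = 0.809475404.
Then c = 1007 − a·569990 − b·5176323 = −4516732.18.
At (570011, 5176267): z = 327645.1 + 4190060.8 − 4516732.18 = 973.7 m.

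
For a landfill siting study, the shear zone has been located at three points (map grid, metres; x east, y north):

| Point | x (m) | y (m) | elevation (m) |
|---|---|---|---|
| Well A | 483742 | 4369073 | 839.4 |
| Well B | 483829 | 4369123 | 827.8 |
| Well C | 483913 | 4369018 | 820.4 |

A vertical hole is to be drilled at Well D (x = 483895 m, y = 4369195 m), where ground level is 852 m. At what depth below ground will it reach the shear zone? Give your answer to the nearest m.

34 m

Two edge vectors: Well A→Well B = (87, 50, -11.6), Well A→Well C = (171, -55, -19).
Normal n = (Well A→Well B) × (Well A→Well C) = (-1588, -330.6, -13335).
So ∂z/∂x = −n_x/n_z = −0.11908511 and ∂z/∂y = −n_y/n_z = −0.02479190.
Intercept c from Well A: 839.4 + 57606.47 + 108317.63 = 166763.50.
At (483895, 4369195): z_contact = −57624.7 − 108320.6 + 166763.50 = 818.2 m.
Depth below ground = 852 − 818.2 = 34 m.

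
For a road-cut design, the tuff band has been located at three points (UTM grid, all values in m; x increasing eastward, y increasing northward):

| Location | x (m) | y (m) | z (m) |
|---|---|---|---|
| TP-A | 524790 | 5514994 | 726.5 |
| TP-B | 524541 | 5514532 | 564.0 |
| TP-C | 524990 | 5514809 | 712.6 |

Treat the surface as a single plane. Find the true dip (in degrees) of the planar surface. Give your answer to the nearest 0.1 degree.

17.3°

Two edge vectors: TP-A→TP-B = (-249, -462, -162.5), TP-A→TP-C = (200, -185, -13.9).
Normal n = (TP-A→TP-B) × (TP-A→TP-C) = (-23640.7, -35961.1, 138465).
So ∂z/∂x = −n_x/n_z = 0.17073 and ∂z/∂y = −n_y/n_z = 0.25971.
Gradient magnitude |∇z| = √(a² + b²) = √(0.02915 + 0.06745) = 0.31081.
True dip = arctan(0.31081) = 17.3°, dipping toward SSW (azimuth ≈ 213°).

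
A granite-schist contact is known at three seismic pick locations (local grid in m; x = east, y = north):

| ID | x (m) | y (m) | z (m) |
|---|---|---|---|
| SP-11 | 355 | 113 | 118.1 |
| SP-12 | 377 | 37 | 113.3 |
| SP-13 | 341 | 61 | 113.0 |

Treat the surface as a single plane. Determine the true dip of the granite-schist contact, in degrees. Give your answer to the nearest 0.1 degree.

Let the plane be z = a·x + b·y + c.
SP-12−SP-11: 22a − 76b = −4.8;  SP-13−SP-11: −14a − 52b = −5.1.
Solving gives a = 0.06250, b = 0.08125.
Gradient magnitude |∇z| = √(a² + b²) = √(0.00391 + 0.00660) = 0.10251.
True dip = arctan(0.10251) = 5.9°, dipping toward SW (azimuth ≈ 218°).

5.9°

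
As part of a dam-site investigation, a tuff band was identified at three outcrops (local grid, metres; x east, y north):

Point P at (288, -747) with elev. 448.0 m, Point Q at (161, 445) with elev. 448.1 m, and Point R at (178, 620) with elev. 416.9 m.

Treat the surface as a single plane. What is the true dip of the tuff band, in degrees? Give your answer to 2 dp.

41.37°

Let the plane be z = a·x + b·y + c.
Point Q−Point P: −127a + 1192b = 0.1;  Point R−Point P: −110a + 1367b = −31.1.
Solving gives a = −0.87571, b = −0.09322.
Gradient magnitude |∇z| = √(a² + b²) = √(0.76686 + 0.00869) = 0.88065.
True dip = arctan(0.88065) = 41.37°, dipping toward E (azimuth ≈ 084°).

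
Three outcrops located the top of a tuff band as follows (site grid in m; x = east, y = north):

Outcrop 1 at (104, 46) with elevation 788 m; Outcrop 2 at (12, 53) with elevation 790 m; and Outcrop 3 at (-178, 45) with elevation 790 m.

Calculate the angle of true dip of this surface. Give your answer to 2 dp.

Two edge vectors: Outcrop 1→Outcrop 2 = (-92, 7, 2), Outcrop 1→Outcrop 3 = (-282, -1, 2).
Normal n = (Outcrop 1→Outcrop 2) × (Outcrop 1→Outcrop 3) = (16, -380, 2066).
So ∂z/∂x = −n_x/n_z = −0.00774 and ∂z/∂y = −n_y/n_z = 0.18393.
Gradient magnitude |∇z| = √(a² + b²) = √(0.00006 + 0.03383) = 0.18409.
True dip = arctan(0.18409) = 10.43°, dipping toward S (azimuth ≈ 178°).

10.43°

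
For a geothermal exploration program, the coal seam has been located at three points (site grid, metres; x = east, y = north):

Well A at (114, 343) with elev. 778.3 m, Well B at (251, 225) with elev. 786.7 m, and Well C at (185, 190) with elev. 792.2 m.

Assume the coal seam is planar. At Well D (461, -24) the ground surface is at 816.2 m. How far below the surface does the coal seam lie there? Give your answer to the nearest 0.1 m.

9.5 m

Let the plane be z = a·x + b·y + c.
Well B−Well A: 137a − 118b = 8.4;  Well C−Well A: 71a − 153b = 13.9.
Solving gives a = −0.02821, b = −0.10394.
Then c = 778.3 − a·114 − b·343 = 817.17.
At (461, -24): z_contact = −13.01 + 2.49 + 817.17 = 806.66 m.
Depth below ground = 816.2 − 806.66 = 9.5 m.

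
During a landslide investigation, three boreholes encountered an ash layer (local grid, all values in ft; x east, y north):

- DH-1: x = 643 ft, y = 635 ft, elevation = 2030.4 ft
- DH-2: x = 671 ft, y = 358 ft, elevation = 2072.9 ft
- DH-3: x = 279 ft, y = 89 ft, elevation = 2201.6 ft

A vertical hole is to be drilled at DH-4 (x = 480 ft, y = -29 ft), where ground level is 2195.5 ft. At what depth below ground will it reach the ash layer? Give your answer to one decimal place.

15.2 ft

Two edge vectors: DH-1→DH-2 = (28, -277, 42.5), DH-1→DH-3 = (-364, -546, 171.2).
Normal n = (DH-1→DH-2) × (DH-1→DH-3) = (-24217.4, -20263.6, -116116).
So ∂z/∂x = −n_x/n_z = −0.20856 and ∂z/∂y = −n_y/n_z = −0.17451.
Intercept c from DH-1: 2030.4 + 134.11 + 110.81 = 2275.32.
At (480, -29): z_contact = −100.11 + 5.06 + 2275.32 = 2180.27 ft.
Depth below ground = 2195.5 − 2180.27 = 15.2 ft.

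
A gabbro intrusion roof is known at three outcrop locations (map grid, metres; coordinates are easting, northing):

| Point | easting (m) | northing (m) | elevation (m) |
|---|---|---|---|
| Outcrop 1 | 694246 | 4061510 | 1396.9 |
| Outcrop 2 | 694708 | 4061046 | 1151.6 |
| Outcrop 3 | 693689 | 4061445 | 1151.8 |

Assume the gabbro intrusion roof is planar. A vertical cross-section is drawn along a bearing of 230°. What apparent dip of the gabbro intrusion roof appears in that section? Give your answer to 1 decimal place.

39.2°

Two edge vectors: Outcrop 1→Outcrop 2 = (462, -464, -245.3), Outcrop 1→Outcrop 3 = (-557, -65, -245.1).
Normal n = (Outcrop 1→Outcrop 2) × (Outcrop 1→Outcrop 3) = (97781.9, 249868.3, -288478).
So ∂z/∂easting = −n_x/n_z = 0.33896 and ∂z/∂northing = −n_y/n_z = 0.86616.
Unit vector along 230° is (sin 230°, cos 230°) = (-0.7660, -0.6428).
Slope in that direction = a·(-0.7660) + b·(-0.6428) = −0.81641.
Apparent dip = arctan|0.81641| = 39.2° (true dip is 42.9°, so apparent ≤ true as expected).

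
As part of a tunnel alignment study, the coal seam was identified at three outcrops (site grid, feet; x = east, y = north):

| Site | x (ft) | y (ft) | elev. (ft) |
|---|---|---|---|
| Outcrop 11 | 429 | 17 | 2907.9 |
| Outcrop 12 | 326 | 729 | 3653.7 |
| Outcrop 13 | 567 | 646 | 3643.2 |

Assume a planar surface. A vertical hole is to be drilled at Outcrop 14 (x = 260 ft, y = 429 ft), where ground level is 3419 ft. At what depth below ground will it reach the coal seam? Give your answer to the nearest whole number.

116 ft

Two edge vectors: Outcrop 11→Outcrop 12 = (-103, 712, 745.8), Outcrop 11→Outcrop 13 = (138, 629, 735.3).
Normal n = (Outcrop 11→Outcrop 12) × (Outcrop 11→Outcrop 13) = (54425.4, 178656.3, -163043).
So ∂z/∂x = −n_x/n_z = 0.33381 and ∂z/∂y = −n_y/n_z = 1.09576.
Intercept c from Outcrop 11: 2907.9 − 143.20 − 18.63 = 2746.07.
At (260, 429): z_contact = 86.8 + 470.1 + 2746.07 = 3302.9 ft.
Depth below ground = 3419 − 3302.9 = 116 ft.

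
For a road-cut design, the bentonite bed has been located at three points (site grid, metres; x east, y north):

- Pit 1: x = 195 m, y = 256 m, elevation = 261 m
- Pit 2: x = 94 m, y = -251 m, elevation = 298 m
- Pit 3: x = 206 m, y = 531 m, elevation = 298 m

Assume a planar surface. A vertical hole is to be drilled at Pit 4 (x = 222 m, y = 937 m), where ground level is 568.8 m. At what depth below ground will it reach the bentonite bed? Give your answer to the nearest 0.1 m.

215.9 m

Two edge vectors: Pit 1→Pit 2 = (-101, -507, 37), Pit 1→Pit 3 = (11, 275, 37).
Normal n = (Pit 1→Pit 2) × (Pit 1→Pit 3) = (-28934, 4144, -22198).
So ∂z/∂x = −n_x/n_z = −1.30345 and ∂z/∂y = −n_y/n_z = 0.18668.
Intercept c from Pit 1: 261 + 254.17 − 47.79 = 467.38.
At (222, 937): z_contact = −289.37 + 174.92 + 467.38 = 352.94 m.
Depth below ground = 568.8 − 352.94 = 215.9 m.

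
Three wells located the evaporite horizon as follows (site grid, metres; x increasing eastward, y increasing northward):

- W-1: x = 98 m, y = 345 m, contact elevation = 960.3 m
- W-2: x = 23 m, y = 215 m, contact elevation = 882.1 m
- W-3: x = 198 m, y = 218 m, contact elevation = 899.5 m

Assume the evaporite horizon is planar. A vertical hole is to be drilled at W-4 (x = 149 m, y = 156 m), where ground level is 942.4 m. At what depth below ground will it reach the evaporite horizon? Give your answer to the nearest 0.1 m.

Let the plane be z = a·x + b·y + c.
W-2−W-1: −75a − 130b = −78.2;  W-3−W-1: 100a − 127b = −60.8.
Solving gives a = 0.09001, b = 0.54961.
Then c = 960.3 − a·98 − b·345 = 761.86.
At (149, 156): z_contact = 13.41 + 85.74 + 761.86 = 861.01 m.
Depth below ground = 942.4 − 861.01 = 81.4 m.

81.4 m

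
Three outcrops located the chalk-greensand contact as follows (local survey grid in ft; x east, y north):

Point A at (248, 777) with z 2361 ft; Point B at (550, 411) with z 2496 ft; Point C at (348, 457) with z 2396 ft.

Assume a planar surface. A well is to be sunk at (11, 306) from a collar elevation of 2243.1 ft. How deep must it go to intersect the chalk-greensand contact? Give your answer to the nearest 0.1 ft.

25.0 ft

Let the plane be z = a·x + b·y + c.
Point B−Point A: 302a − 366b = 135;  Point C−Point A: 100a − 320b = 35.
Solving gives a = 0.50616, b = 0.04880.
Then c = 2361 − a·248 − b·777 = 2197.55.
At (11, 306): z_contact = 5.57 + 14.93 + 2197.55 = 2218.05 ft.
Depth below ground = 2243.1 − 2218.05 = 25.0 ft.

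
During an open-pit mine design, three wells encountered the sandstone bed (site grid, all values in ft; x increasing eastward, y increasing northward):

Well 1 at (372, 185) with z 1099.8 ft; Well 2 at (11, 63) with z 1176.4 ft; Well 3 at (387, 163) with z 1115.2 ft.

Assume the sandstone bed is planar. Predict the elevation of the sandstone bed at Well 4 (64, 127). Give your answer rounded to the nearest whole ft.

Let the plane be z = a·x + b·y + c.
Well 2−Well 1: −361a − 122b = 76.6;  Well 3−Well 1: 15a − 22b = 15.4.
Solving gives a = 0.01981, b = −0.68649.
Then c = 1099.8 − a·372 − b·185 = 1219.43.
At (64, 127): z = 1.3 − 87.2 + 1219.43 = 1133.5 ft.

1134 ft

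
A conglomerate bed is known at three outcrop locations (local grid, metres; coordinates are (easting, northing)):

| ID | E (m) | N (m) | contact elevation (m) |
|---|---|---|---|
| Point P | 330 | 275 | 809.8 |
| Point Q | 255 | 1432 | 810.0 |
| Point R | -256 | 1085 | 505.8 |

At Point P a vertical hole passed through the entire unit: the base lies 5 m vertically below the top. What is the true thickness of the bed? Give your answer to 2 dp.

4.34 m

Let the plane be z = a·E + b·N + c.
Point Q−Point P: −75a + 1157b = 0.2;  Point R−Point P: −586a + 810b = −304.
Solving gives a = 0.57009, b = 0.03713.
|∇z| = √(a²+b²) = 0.57130, so dip δ = arctan(0.57130) = 29.74°.
True thickness = vertical thickness × cos δ = 5 × cos 29.74° = 4.34 m.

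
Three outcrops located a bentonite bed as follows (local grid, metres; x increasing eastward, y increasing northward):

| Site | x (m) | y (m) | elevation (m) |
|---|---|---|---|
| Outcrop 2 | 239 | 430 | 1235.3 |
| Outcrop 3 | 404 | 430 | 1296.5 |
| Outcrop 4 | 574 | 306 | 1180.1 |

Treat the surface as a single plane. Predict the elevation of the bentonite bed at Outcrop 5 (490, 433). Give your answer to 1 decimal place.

Two edge vectors: Outcrop 2→Outcrop 3 = (165, 0, 61.2), Outcrop 2→Outcrop 4 = (335, -124, -55.2).
Normal n = (Outcrop 2→Outcrop 3) × (Outcrop 2→Outcrop 4) = (7588.8, 29610, -20460).
So ∂z/∂x = −n_x/n_z = 0.37091 and ∂z/∂y = −n_y/n_z = 1.44721.
Intercept c from Outcrop 2: 1235.3 − 88.65 − 622.30 = 524.35.
At (490, 433): z = 181.7 + 626.6 + 524.35 = 1332.7 m.

1332.7 m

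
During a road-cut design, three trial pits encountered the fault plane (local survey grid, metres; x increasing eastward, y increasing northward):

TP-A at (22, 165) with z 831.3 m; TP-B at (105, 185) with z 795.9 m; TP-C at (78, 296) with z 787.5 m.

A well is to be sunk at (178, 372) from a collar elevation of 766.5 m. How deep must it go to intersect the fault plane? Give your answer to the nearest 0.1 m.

30.4 m

Let the plane be z = a·x + b·y + c.
TP-B−TP-A: 83a + 20b = −35.4;  TP-C−TP-A: 56a + 131b = −43.8.
Solving gives a = −0.38567, b = −0.16949.
Then c = 831.3 − a·22 − b·165 = 867.75.
At (178, 372): z_contact = −68.65 − 63.05 + 867.75 = 736.05 m.
Depth below ground = 766.5 − 736.05 = 30.4 m.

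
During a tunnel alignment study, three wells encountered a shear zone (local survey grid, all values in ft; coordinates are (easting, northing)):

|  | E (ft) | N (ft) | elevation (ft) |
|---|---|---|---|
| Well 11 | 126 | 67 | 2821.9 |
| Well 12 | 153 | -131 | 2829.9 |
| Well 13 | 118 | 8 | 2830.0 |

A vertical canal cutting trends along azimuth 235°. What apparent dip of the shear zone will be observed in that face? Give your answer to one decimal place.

Let the plane be z = a·E + b·N + c.
Well 12−Well 11: 27a − 198b = 8;  Well 13−Well 11: −8a − 59b = 8.1.
Solving gives a = −0.35625, b = −0.08898.
Unit vector along 235° is (sin 235°, cos 235°) = (-0.8192, -0.5736).
Slope in that direction = a·(-0.8192) + b·(-0.5736) = 0.34286.
Apparent dip = arctan|0.34286| = 18.9° (true dip is 20.2°, so apparent ≤ true as expected).

18.9°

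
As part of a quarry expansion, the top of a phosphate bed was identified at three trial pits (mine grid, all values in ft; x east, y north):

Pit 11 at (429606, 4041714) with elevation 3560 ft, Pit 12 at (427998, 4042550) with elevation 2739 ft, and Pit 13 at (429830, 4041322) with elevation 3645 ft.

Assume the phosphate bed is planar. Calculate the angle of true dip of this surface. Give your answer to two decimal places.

29.94°

Two edge vectors: Pit 11→Pit 12 = (-1608, 836, -821), Pit 11→Pit 13 = (224, -392, 85).
Normal n = (Pit 11→Pit 12) × (Pit 11→Pit 13) = (-250772, -47224, 443072).
So ∂z/∂x = −n_x/n_z = 0.56598 and ∂z/∂y = −n_y/n_z = 0.10658.
Gradient magnitude |∇z| = √(a² + b²) = √(0.32034 + 0.01136) = 0.57593.
True dip = arctan(0.57593) = 29.94°, dipping toward W (azimuth ≈ 259°).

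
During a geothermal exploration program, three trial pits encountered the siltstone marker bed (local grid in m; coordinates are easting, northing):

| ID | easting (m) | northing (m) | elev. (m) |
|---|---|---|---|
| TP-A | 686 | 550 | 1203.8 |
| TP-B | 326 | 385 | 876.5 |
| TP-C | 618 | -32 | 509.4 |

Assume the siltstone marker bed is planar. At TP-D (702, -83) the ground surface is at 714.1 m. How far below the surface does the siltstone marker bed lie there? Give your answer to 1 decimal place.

Two edge vectors: TP-A→TP-B = (-360, -165, -327.3), TP-A→TP-C = (-68, -582, -694.4).
Normal n = (TP-A→TP-B) × (TP-A→TP-C) = (-75912.6, -227727.6, 198300).
So ∂z/∂easting = −n_x/n_z = 0.38282 and ∂z/∂northing = −n_y/n_z = 1.14840.
Intercept c from TP-A: 1203.8 − 262.61 − 631.62 = 309.57.
At (702, -83): z_contact = 268.74 − 95.32 + 309.57 = 482.99 m.
Depth below ground = 714.1 − 482.99 = 231.1 m.

231.1 m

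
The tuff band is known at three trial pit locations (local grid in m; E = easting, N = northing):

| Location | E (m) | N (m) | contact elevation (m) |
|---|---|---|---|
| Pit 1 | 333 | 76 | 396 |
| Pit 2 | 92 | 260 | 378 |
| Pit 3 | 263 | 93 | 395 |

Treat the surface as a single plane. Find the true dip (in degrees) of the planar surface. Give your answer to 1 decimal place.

6.7°

Two edge vectors: Pit 1→Pit 2 = (-241, 184, -18), Pit 1→Pit 3 = (-70, 17, -1).
Normal n = (Pit 1→Pit 2) × (Pit 1→Pit 3) = (122, 1019, 8783).
So ∂z/∂E = −n_x/n_z = −0.01389 and ∂z/∂N = −n_y/n_z = −0.11602.
Gradient magnitude |∇z| = √(a² + b²) = √(0.00019 + 0.01346) = 0.11685.
True dip = arctan(0.11685) = 6.7°, dipping toward N (azimuth ≈ 007°).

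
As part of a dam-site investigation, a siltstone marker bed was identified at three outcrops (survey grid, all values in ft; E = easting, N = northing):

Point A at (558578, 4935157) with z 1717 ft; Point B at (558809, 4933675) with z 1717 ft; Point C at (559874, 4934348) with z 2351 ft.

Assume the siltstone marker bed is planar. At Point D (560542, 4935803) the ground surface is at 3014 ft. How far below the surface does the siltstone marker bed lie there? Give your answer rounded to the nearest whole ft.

Two edge vectors: Point A→Point B = (231, -1482, 0), Point A→Point C = (1296, -809, 634).
Normal n = (Point A→Point B) × (Point A→Point C) = (-939588, -146454, 1733793).
So ∂z/∂E = −n_x/n_z = 0.54192629 and ∂z/∂N = −n_y/n_z = 0.08447029.
Intercept c from Point A: 1717 − 302708.10 − 416874.15 = −717865.25.
At (560542, 4935803): z_contact = 303772.4 + 416928.7 − 717865.25 = 2835.9 ft.
Depth below ground = 3014 − 2835.9 = 178 ft.

178 ft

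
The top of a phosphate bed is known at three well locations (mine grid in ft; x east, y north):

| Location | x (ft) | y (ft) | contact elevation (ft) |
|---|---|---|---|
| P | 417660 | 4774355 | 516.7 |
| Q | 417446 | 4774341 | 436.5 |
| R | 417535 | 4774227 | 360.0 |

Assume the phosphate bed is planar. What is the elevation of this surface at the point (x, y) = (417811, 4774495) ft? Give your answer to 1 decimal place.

Let the plane be z = a·x + b·y + c.
Q−P: −214a − 14b = −80.2;  R−P: −125a − 128b = −156.7.
Solving gives a = 0.314788238, b = 0.916808361.
Then c = 516.7 − a·417660 − b·4774355 = −4508126.34.
At (417811, 4774495): z = 131522.0 + 4377296.9 − 4508126.34 = 692.6 ft.

692.6 ft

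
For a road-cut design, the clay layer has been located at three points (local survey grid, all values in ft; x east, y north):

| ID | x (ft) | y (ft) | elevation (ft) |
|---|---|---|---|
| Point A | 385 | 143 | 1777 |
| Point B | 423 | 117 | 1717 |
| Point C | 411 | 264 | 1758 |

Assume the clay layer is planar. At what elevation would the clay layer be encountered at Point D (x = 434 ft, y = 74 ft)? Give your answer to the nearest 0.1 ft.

Two edge vectors: Point A→Point B = (38, -26, -60), Point A→Point C = (26, 121, -19).
Normal n = (Point A→Point B) × (Point A→Point C) = (7754, -838, 5274).
So ∂z/∂x = −n_x/n_z = −1.47023 and ∂z/∂y = −n_y/n_z = 0.15889.
Intercept c from Point A: 1777 + 566.04 − 22.72 = 2320.32.
At (434, 74): z = −638.1 + 11.8 + 2320.32 = 1694.0 ft.

1694.0 ft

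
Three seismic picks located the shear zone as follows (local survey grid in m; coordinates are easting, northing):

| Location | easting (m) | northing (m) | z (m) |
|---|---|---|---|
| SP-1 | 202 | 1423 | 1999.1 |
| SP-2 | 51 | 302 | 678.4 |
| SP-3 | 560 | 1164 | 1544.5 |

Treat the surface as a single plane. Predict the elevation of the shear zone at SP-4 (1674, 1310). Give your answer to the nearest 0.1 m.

Let the plane be z = a·easting + b·northing + c.
SP-2−SP-1: −151a − 1121b = −1320.7;  SP-3−SP-1: 358a − 259b = −454.6.
Solving gives a = −0.380416, b = 1.229387.
Then c = 1999.1 − a·202 − b·1423 = 326.53.
At (1674, 1310): z = −636.8 + 1610.5 + 326.53 = 1300.2 m.

1300.2 m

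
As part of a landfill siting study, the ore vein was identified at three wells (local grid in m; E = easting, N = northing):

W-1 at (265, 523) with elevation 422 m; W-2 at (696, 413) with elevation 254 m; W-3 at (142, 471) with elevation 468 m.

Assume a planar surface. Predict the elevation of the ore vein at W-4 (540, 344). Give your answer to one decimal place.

Let the plane be z = a·E + b·N + c.
W-2−W-1: 431a − 110b = −168;  W-3−W-1: −123a − 52b = 46.
Solving gives a = −0.38384, b = 0.02332.
Then c = 422 − a·265 − b·523 = 511.52.
At (540, 344): z = −207.3 + 8.0 + 511.52 = 312.3 m.

312.3 m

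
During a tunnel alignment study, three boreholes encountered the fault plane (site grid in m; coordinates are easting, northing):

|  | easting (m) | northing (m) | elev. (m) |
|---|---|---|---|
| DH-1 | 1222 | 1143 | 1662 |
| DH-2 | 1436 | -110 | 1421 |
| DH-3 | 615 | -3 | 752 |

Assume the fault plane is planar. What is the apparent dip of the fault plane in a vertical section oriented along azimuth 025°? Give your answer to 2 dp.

33.84°

Two edge vectors: DH-1→DH-2 = (214, -1253, -241), DH-1→DH-3 = (-607, -1146, -910).
Normal n = (DH-1→DH-2) × (DH-1→DH-3) = (864044, 341027, -1005815).
So ∂z/∂easting = −n_x/n_z = 0.85905 and ∂z/∂northing = −n_y/n_z = 0.33906.
Unit vector along 025° is (sin 25°, cos 25°) = (0.4226, 0.9063).
Slope in that direction = a·(0.4226) + b·(0.9063) = 0.67034.
Apparent dip = arctan|0.67034| = 33.84° (true dip is 42.7°, so apparent ≤ true as expected).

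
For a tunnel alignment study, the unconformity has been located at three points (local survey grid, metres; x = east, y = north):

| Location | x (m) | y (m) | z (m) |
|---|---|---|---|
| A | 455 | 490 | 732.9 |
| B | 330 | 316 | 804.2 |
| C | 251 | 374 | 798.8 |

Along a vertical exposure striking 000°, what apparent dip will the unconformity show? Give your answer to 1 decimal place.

16.7°

Two edge vectors: A→B = (-125, -174, 71.3), A→C = (-204, -116, 65.9).
Normal n = (A→B) × (A→C) = (-3195.8, -6307.7, -20996).
So ∂z/∂x = −n_x/n_z = −0.15221 and ∂z/∂y = −n_y/n_z = −0.30042.
Unit vector along 000° is (sin 0°, cos 0°) = (0.0000, 1.0000).
Slope in that direction = a·(0.0000) + b·(1.0000) = −0.30042.
Apparent dip = arctan|0.30042| = 16.7° (true dip is 18.6°, so apparent ≤ true as expected).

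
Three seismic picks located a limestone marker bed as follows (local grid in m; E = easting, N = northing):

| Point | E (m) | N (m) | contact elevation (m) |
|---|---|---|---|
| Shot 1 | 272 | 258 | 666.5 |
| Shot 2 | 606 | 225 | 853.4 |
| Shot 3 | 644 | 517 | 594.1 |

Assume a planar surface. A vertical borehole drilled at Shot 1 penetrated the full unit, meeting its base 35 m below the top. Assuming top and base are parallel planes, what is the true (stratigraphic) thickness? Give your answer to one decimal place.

24.1 m

Two edge vectors: Shot 1→Shot 2 = (334, -33, 186.9), Shot 1→Shot 3 = (372, 259, -72.4).
Normal n = (Shot 1→Shot 2) × (Shot 1→Shot 3) = (-46017.9, 93708.4, 98782).
So ∂z/∂E = −n_x/n_z = 0.46585 and ∂z/∂N = −n_y/n_z = −0.94864.
|∇z| = √(a²+b²) = 1.05685, so dip δ = arctan(1.05685) = 46.58°.
True thickness = vertical thickness × cos δ = 35 × cos 46.58° = 24.1 m.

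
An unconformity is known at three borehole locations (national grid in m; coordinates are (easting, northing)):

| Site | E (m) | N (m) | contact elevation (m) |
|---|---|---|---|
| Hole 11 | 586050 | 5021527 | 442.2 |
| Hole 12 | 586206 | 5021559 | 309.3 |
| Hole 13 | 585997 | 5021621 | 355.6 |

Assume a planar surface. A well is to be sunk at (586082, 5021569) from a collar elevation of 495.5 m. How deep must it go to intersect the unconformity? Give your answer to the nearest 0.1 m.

125.1 m

Let the plane be z = a·E + b·N + c.
Hole 12−Hole 11: 156a + 32b = −132.9;  Hole 13−Hole 11: −53a + 94b = −86.6.
Solving gives a = −0.594217604, b = −1.256314181.
Then c = 442.2 − a·586050 − b·5021527 = 6657299.01.
At (586082, 5021569): z_contact = −348260.24 − 6308668.35 + 6657299.01 = 370.42 m.
Depth below ground = 495.5 − 370.42 = 125.1 m.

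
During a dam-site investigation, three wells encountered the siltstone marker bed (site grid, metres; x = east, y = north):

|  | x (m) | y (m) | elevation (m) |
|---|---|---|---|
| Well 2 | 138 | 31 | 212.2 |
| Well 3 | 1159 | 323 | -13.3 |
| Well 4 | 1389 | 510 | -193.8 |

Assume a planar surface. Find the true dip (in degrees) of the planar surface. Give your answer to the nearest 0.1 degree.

47.0°

Two edge vectors: Well 2→Well 3 = (1021, 292, -225.5), Well 2→Well 4 = (1251, 479, -406).
Normal n = (Well 2→Well 3) × (Well 2→Well 4) = (-10537.5, 132425.5, 123767).
So ∂z/∂x = −n_x/n_z = 0.08514 and ∂z/∂y = −n_y/n_z = −1.06996.
Gradient magnitude |∇z| = √(a² + b²) = √(0.00725 + 1.14481) = 1.07334.
True dip = arctan(1.07334) = 47.0°, dipping toward N (azimuth ≈ 355°).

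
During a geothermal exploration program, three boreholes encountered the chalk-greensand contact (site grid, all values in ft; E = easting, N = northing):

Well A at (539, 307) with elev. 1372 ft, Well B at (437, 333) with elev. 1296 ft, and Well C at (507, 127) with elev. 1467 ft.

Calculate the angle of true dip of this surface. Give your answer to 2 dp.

Two edge vectors: Well A→Well B = (-102, 26, -76), Well A→Well C = (-32, -180, 95).
Normal n = (Well A→Well B) × (Well A→Well C) = (-11210, 12122, 19192).
So ∂z/∂E = −n_x/n_z = 0.58410 and ∂z/∂N = −n_y/n_z = −0.63162.
Gradient magnitude |∇z| = √(a² + b²) = √(0.34117 + 0.39894) = 0.86030.
True dip = arctan(0.86030) = 40.71°, dipping toward NW (azimuth ≈ 317°).

40.71°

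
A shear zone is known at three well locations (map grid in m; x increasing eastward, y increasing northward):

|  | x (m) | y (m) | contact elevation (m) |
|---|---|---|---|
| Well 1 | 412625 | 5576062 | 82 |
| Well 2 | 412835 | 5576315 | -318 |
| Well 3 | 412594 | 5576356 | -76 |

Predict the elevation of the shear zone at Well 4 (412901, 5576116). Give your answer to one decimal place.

-261.3 m

Let the plane be z = a·x + b·y + c.
Well 2−Well 1: 210a + 253b = −400;  Well 3−Well 1: −31a + 294b = −158.
Solving gives a = −1.115588578, b = −0.655045054.
Then c = 82 − a·412625 − b·5576062 = 4112973.57.
At (412901, 5576116): z = −460627.6 − 3652607.2 + 4112973.57 = -261.3 m.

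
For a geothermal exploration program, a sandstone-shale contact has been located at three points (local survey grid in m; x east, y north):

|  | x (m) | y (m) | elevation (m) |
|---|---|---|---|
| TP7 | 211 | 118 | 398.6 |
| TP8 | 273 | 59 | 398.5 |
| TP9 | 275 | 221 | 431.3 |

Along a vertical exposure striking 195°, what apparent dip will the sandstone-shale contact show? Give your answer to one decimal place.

Two edge vectors: TP7→TP8 = (62, -59, -0.1), TP7→TP9 = (64, 103, 32.7).
Normal n = (TP7→TP8) × (TP7→TP9) = (-1919, -2033.8, 10162).
So ∂z/∂x = −n_x/n_z = 0.18884 and ∂z/∂y = −n_y/n_z = 0.20014.
Unit vector along 195° is (sin 195°, cos 195°) = (-0.2588, -0.9659).
Slope in that direction = a·(-0.2588) + b·(-0.9659) = −0.24219.
Apparent dip = arctan|0.24219| = 13.6° (true dip is 15.4°, so apparent ≤ true as expected).

13.6°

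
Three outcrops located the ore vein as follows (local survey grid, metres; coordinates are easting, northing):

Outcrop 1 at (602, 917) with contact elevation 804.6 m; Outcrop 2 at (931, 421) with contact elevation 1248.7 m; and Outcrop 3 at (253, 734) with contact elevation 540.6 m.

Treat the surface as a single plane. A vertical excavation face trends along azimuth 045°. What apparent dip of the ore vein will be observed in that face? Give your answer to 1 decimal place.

Two edge vectors: Outcrop 1→Outcrop 2 = (329, -496, 444.1), Outcrop 1→Outcrop 3 = (-349, -183, -264).
Normal n = (Outcrop 1→Outcrop 2) × (Outcrop 1→Outcrop 3) = (212214.3, -68134.9, -233311).
So ∂z/∂easting = −n_x/n_z = 0.90958 and ∂z/∂northing = −n_y/n_z = −0.29203.
Unit vector along 045° is (sin 45°, cos 45°) = (0.7071, 0.7071).
Slope in that direction = a·(0.7071) + b·(0.7071) = 0.43667.
Apparent dip = arctan|0.43667| = 23.6° (true dip is 43.7°, so apparent ≤ true as expected).

23.6°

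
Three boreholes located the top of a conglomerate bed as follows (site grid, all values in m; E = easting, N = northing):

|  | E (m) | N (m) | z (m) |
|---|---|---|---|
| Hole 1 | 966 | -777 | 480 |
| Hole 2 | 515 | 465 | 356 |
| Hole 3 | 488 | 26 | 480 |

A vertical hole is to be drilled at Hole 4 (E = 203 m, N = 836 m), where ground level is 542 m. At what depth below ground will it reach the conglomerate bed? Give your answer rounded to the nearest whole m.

Let the plane be z = a·E + b·N + c.
Hole 2−Hole 1: −451a + 1242b = −124;  Hole 3−Hole 1: −478a + 803b = 0.
Solving gives a = −0.43007, b = −0.25601.
Then c = 480 − a·966 − b·-777 = 696.53.
At (203, 836): z_contact = −87.3 − 214.0 + 696.53 = 395.2 m.
Depth below ground = 542 − 395.2 = 147 m.

147 m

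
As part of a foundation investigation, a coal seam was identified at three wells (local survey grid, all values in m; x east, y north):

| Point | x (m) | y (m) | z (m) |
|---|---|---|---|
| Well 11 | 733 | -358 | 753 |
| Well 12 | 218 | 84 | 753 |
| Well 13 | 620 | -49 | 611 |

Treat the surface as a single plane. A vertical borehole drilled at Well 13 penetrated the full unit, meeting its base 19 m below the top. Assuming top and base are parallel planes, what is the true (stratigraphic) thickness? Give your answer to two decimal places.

Let the plane be z = a·x + b·y + c.
Well 12−Well 11: −515a + 442b = 0;  Well 13−Well 11: −113a + 309b = −142.
Solving gives a = −0.57482, b = −0.66976.
|∇z| = √(a²+b²) = 0.88260, so dip δ = arctan(0.88260) = 41.43°.
True thickness = vertical thickness × cos δ = 19 × cos 41.43° = 14.25 m.

14.25 m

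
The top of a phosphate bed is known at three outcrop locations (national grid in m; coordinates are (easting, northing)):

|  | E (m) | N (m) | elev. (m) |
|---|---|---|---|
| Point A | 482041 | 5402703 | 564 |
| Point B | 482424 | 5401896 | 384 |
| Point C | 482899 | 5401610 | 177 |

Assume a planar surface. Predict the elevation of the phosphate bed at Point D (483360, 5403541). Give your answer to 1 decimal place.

Let the plane be z = a·E + b·N + c.
Point B−Point A: 383a − 807b = −180;  Point C−Point A: 858a − 1093b = −387.
Solving gives a = −0.422112810, b = 0.022714738.
Then c = 564 − a·482041 − b·5402703 = 81318.70.
At (483360, 5403541): z = −204032.4 + 122740.0 + 81318.70 = 26.3 m.

26.3 m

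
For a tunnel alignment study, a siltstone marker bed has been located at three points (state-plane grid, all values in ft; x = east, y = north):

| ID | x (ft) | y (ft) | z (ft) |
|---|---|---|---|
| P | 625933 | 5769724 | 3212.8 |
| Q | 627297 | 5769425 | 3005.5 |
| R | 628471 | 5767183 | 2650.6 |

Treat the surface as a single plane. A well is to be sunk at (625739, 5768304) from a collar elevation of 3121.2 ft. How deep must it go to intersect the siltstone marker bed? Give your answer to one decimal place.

9.0 ft

Two edge vectors: P→Q = (1364, -299, -207.3), P→R = (2538, -2541, -562.2).
Normal n = (P→Q) × (P→R) = (-358651.5, 240713.4, -2707062).
So ∂z/∂x = −n_x/n_z = −0.132487361 and ∂z/∂y = −n_y/n_z = 0.088920535.
Intercept c from P: 3212.8 + 82928.21 − 513046.94 = −426905.93.
At (625739, 5768304): z_contact = −82902.51 + 512920.67 − 426905.93 = 3112.24 ft.
Depth below ground = 3121.2 − 3112.24 = 9.0 ft.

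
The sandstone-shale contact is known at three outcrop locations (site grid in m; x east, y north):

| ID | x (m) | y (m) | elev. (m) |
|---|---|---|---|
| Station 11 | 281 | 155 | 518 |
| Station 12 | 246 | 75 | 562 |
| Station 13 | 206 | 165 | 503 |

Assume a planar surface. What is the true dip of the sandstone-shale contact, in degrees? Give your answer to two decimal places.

Two edge vectors: Station 11→Station 12 = (-35, -80, 44), Station 11→Station 13 = (-75, 10, -15).
Normal n = (Station 11→Station 12) × (Station 11→Station 13) = (760, -3825, -6350).
So ∂z/∂x = −n_x/n_z = 0.11969 and ∂z/∂y = −n_y/n_z = −0.60236.
Gradient magnitude |∇z| = √(a² + b²) = √(0.01432 + 0.36284) = 0.61414.
True dip = arctan(0.61414) = 31.56°, dipping toward N (azimuth ≈ 349°).

31.56°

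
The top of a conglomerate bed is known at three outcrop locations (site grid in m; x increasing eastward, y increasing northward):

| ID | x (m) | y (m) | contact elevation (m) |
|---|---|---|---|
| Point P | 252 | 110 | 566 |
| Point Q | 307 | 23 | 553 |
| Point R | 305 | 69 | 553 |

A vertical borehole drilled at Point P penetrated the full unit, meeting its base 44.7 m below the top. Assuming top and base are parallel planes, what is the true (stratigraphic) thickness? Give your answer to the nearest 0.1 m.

43.3 m

Let the plane be z = a·x + b·y + c.
Point Q−Point P: 55a − 87b = −13;  Point R−Point P: 53a − 41b = −13.
Solving gives a = −0.25382, b = −0.01104.
|∇z| = √(a²+b²) = 0.25406, so dip δ = arctan(0.25406) = 14.25°.
True thickness = vertical thickness × cos δ = 44.7 × cos 14.25° = 43.3 m.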